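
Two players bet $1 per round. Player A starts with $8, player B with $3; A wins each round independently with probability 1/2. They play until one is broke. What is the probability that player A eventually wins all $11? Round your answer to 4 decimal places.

0.7273

With a fair step, P(i) = ½P(i−1) + ½P(i+1) with P(0)=0, P(11)=1 has the linear solution P(i) = i/11.
P(8) = 8/11 ≈ 0.7273.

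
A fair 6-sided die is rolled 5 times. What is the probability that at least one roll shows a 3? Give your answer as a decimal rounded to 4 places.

P(no roll shows a 3) = (5/6)^5 ≈ 0.4019.
P(at least one) = 1 − 0.4019 = 0.5981.

0.5981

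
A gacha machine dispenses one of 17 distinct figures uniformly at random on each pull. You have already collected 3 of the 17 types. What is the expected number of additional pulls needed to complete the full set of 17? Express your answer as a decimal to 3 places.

Starting from 3 distinct types, each trial gives a new one with probability (17−i)/17 when i types are held, so the wait for the next new type is 17/(17−i).
E = 17/14 + 17/13 + 17/12 + 17/11 + 17/10 + 17/9 + 17/8 + 17/7 + 17/6 + 17/5 + 17/4 + 17/3 + 17/2 + 17/1 = 19919461/360360 ≈ 55.277.

55.277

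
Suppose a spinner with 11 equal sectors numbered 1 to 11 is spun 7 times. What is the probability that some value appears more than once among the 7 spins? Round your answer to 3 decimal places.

P(all 7 different) = 11/11 · 10/11 · ··· · 5/11 ≈ 0.085.
P(at least two equal) = 1 − 0.085 = 0.915.

0.915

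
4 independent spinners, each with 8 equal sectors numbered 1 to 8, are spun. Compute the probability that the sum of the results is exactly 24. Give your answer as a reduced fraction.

There are 8^4 = 4096 equally likely outcomes.
The number of ordered 4-tuples from {1,…,8} summing to 24 is 161.
P(sum = 24) = 161/4096.

161/4096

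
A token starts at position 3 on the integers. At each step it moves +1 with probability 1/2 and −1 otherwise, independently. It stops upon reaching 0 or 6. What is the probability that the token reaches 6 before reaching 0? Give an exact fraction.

With a fair step, P(i) = ½P(i−1) + ½P(i+1) with P(0)=0, P(6)=1 has the linear solution P(i) = i/6.
P(3) = 3/6 = 1/2.

1/2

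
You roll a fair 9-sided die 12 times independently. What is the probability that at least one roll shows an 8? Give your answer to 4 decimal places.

P(no roll shows an 8) = (8/9)^12 ≈ 0.2433.
P(at least one) = 1 − 0.2433 = 0.7567.

0.7567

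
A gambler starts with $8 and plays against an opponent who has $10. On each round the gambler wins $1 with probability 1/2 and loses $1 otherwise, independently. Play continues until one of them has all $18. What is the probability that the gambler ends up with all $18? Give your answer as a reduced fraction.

With a fair step, P(i) = ½P(i−1) + ½P(i+1) with P(0)=0, P(18)=1 has the linear solution P(i) = i/18.
P(8) = 8/18 = 4/9.

4/9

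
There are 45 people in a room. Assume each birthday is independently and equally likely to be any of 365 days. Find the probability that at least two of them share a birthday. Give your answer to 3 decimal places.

0.941

It's easier to compute the probability that all 45 are distinct.
P(all distinct) = 365/365 · 364/365 · ··· · 321/365 ≈ 0.059.
So the probability of at least one match is 1 − 0.059 = 0.941.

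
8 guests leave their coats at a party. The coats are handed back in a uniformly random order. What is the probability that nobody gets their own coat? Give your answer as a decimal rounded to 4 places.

This is the derangement probability: permutations of 8 with no fixed point.
D(8) = 8! · (1 − 1/1! + 1/2! − ··· + (−1)^8/8!) = 14833.
P = 14833/40320 = 2119/5760 ≈ 0.3679.

0.3679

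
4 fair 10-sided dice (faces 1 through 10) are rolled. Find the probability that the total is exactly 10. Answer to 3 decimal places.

0.008

There are 10^4 = 10000 equally likely outcomes.
The number of ordered 4-tuples from {1,…,10} summing to 10 is 84.
P(sum = 10) = 84/10000 = 21/2500 ≈ 0.008.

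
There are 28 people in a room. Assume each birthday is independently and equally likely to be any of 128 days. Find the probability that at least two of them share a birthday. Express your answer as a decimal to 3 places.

0.959

It's easier to compute the probability that all 28 are distinct.
P(all distinct) = 128/128 · 127/128 · ··· · 101/128 ≈ 0.041.
So the probability of at least one match is 1 − 0.041 = 0.959.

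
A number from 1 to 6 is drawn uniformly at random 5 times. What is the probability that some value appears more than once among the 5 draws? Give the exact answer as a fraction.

P(all 5 different) = 6/6 · 5/6 · ··· · 2/6 = 5/54.
P(at least two equal) = 1 − 5/54 = 49/54.

49/54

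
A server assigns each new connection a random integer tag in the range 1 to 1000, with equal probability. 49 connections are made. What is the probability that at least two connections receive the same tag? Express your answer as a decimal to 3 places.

0.697

It's easier to compute the probability that all 49 are distinct.
P(all distinct) = 1000/1000 · 999/1000 · ··· · 952/1000 ≈ 0.303.
So the probability of at least one match is 1 − 0.303 = 0.697.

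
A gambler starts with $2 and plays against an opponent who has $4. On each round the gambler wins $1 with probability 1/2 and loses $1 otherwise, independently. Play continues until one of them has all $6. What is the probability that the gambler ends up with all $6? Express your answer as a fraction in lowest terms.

With a fair step, P(i) = ½P(i−1) + ½P(i+1) with P(0)=0, P(6)=1 has the linear solution P(i) = i/6.
P(2) = 2/6 = 1/3.

1/3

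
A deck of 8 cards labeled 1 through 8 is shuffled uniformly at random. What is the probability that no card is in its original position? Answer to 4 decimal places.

0.3679

This is the derangement probability: permutations of 8 with no fixed point.
D(8) = 8! · (1 − 1/1! + 1/2! − ··· + (−1)^8/8!) = 14833.
P = 14833/40320 = 2119/5760 ≈ 0.3679.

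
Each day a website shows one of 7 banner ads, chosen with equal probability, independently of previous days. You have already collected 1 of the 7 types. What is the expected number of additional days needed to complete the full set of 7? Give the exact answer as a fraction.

343/20

Starting from 1 distinct type, each trial gives a new one with probability (7−i)/7 when i types are held, so the wait for the next new type is 7/(7−i).
E = 7/6 + 7/5 + 7/4 + 7/3 + 7/2 + 7/1 = 343/20.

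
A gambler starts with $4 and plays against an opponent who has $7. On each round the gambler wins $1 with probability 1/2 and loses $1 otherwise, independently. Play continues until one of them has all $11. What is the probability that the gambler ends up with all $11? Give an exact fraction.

4/11

With a fair step, P(i) = ½P(i−1) + ½P(i+1) with P(0)=0, P(11)=1 has the linear solution P(i) = i/11.
P(4) = 4/11.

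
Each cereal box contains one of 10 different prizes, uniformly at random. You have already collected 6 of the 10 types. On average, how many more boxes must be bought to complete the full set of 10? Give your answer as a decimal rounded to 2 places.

20.83

Starting from 6 distinct types, each trial gives a new one with probability (10−i)/10 when i types are held, so the wait for the next new type is 10/(10−i).
E = 10/4 + 10/3 + 10/2 + 10/1 = 125/6 ≈ 20.83.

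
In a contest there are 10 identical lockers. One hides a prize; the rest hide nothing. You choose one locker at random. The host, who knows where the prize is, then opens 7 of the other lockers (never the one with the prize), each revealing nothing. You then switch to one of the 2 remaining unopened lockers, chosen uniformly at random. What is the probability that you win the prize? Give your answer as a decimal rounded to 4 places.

Your original locker holds the prize with probability 1/10, so the other 9 collectively hold it with probability 9/10.
The host can always find 7 empty lockers to open, so the reveals don't change that 9/10; it is now spread over the 2 remaining unopened lockers.
P(win by switching) = (9/10) · (1/2) = 9/20 ≈ 0.4500.

0.4500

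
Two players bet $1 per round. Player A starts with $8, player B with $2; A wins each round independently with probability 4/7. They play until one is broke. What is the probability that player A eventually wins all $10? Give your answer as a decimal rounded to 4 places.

Let r = q/p = (3/7)/(4/7) = 3/4. The recurrence P(i) = p·P(i+1) + q·P(i−1) with P(0)=0, P(10)=1 gives P(i) = (1 − r^i)/(1 − r^10).
P(8) = (1 − (3/4)^8) / (1 − (3/4)^10) = 134800/141361 ≈ 0.9536.

0.9536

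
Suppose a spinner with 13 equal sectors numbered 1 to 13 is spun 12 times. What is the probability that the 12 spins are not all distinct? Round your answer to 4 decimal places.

P(all 12 different) = 13/13 · 12/13 · ··· · 2/13 ≈ 0.0003.
P(at least two equal) = 1 − 0.0003 = 0.9997.

0.9997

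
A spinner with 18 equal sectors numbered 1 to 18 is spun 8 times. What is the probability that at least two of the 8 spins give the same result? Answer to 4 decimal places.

P(all 8 different) = 18/18 · 17/18 · ··· · 11/18 ≈ 0.1601.
P(at least two equal) = 1 − 0.1601 = 0.8399.

0.8399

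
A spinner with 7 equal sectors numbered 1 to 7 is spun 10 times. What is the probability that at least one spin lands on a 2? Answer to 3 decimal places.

0.786

P(no spin lands on a 2) = (6/7)^10 ≈ 0.214.
P(at least one) = 1 − 0.214 = 0.786.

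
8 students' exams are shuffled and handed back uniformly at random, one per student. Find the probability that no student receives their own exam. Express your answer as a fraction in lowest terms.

2119/5760

This is the derangement probability: permutations of 8 with no fixed point.
D(8) = 8! · (1 − 1/1! + 1/2! − ··· + (−1)^8/8!) = 14833.
P = 14833/40320 = 2119/5760.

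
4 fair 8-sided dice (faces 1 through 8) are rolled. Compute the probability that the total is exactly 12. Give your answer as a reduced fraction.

161/4096

There are 8^4 = 4096 equally likely outcomes.
The number of ordered 4-tuples from {1,…,8} summing to 12 is 161.
P(sum = 12) = 161/4096.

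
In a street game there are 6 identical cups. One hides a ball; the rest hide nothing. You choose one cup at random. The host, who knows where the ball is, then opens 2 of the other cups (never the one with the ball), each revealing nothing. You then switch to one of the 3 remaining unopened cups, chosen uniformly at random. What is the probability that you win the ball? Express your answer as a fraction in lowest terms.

5/18

Your original cup holds the ball with probability 1/6, so the other 5 collectively hold it with probability 5/6.
The host can always find 2 empty cups to open, so the reveals don't change that 5/6; it is now spread over the 3 remaining unopened cups.
P(win by switching) = (5/6) · (1/3) = 5/18.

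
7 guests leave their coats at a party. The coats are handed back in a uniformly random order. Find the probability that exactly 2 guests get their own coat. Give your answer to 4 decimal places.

0.1833

Choose which 2 of the 7 are fixed: C(7,2) = 21 ways.
The remaining 5 must have no fixed point: D(5) = 44.
P = 21·44/5040 = 11/60 ≈ 0.1833.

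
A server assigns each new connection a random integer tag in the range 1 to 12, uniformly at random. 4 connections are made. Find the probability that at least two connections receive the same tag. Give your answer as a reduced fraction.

It's easier to compute the probability that all 4 are distinct.
P(all distinct) = 12/12 · 11/12 · ··· · 9/12 = 55/96.
So the probability of at least one match is 1 − 55/96 = 41/96.

41/96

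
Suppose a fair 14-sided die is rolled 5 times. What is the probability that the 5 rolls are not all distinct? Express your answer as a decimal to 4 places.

0.5533

P(all 5 different) = 14/14 · 13/14 · ··· · 10/14 ≈ 0.4467.
P(at least two equal) = 1 − 0.4467 = 0.5533.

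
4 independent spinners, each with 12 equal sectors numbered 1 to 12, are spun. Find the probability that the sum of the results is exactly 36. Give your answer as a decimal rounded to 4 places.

0.0217

There are 12^4 = 20736 equally likely outcomes.
The number of ordered 4-tuples from {1,…,12} summing to 36 is 451.
P(sum = 36) = 451/20736 ≈ 0.0217.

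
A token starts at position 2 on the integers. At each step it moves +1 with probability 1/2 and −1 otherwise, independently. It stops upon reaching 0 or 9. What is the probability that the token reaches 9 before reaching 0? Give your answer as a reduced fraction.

With a fair step, P(i) = ½P(i−1) + ½P(i+1) with P(0)=0, P(9)=1 has the linear solution P(i) = i/9.
P(2) = 2/9.

2/9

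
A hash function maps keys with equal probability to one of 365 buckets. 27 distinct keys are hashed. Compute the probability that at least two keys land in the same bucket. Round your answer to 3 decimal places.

It's easier to compute the probability that all 27 are distinct.
P(all distinct) = 365/365 · 364/365 · ··· · 339/365 ≈ 0.373.
So the probability of at least one match is 1 − 0.373 = 0.627.

0.627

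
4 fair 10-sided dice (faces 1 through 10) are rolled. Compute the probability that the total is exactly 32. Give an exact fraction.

There are 10^4 = 10000 equally likely outcomes.
The number of ordered 4-tuples from {1,…,10} summing to 32 is 165.
P(sum = 32) = 165/10000 = 33/2000.

33/2000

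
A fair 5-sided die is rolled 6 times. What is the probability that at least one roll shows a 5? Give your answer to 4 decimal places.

0.7379

P(no roll shows a 5) = (4/5)^6 ≈ 0.2621.
P(at least one) = 1 − 0.2621 = 0.7379.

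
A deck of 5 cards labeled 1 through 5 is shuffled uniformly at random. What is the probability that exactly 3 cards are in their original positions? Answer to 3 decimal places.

0.083

Choose which 3 of the 5 are fixed: C(5,3) = 10 ways.
The remaining 2 must have no fixed point: D(2) = 1.
P = 10·1/120 = 1/12 ≈ 0.083.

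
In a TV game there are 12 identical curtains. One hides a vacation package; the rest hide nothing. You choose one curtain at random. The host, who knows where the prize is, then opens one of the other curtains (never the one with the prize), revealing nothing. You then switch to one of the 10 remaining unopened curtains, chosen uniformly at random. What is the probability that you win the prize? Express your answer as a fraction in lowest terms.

11/120

Your original curtain holds the prize with probability 1/12, so the other 11 collectively hold it with probability 11/12.
The host can always find an empty curtain to open, so this doesn't change that 11/12; it is now spread over the 10 remaining unopened curtains.
P(win by switching) = (11/12) · (1/10) = 11/120.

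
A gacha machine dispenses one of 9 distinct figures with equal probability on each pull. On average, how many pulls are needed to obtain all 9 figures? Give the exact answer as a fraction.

After i distinct types are collected, each trial gives a new one with probability (9−i)/9, so the expected wait for the next new type is 9/(9−i).
E = 9/9 + 9/8 + 9/7 + 9/6 + 9/5 + 9/4 + 9/3 + 9/2 + 9/1 = 7129/280.

7129/280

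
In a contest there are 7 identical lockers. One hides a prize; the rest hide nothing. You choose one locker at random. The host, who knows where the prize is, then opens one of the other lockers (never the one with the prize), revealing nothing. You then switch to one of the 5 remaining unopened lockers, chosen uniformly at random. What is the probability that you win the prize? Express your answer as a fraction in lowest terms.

Your original locker holds the prize with probability 1/7, so the other 6 collectively hold it with probability 6/7.
The host can always find an empty locker to open, so this doesn't change that 6/7; it is now spread over the 5 remaining unopened lockers.
P(win by switching) = (6/7) · (1/5) = 6/35.

6/35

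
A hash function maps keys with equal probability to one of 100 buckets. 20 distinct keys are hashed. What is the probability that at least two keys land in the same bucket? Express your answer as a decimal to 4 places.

0.8696

It's easier to compute the probability that all 20 are distinct.
P(all distinct) = 100/100 · 99/100 · ··· · 81/100 ≈ 0.1304.
So the probability of at least one match is 1 − 0.1304 = 0.8696.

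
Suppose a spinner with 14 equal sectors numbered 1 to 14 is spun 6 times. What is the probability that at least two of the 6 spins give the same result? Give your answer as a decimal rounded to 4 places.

0.7128

P(all 6 different) = 14/14 · 13/14 · ··· · 9/14 ≈ 0.2872.
P(at least two equal) = 1 − 0.2872 = 0.7128.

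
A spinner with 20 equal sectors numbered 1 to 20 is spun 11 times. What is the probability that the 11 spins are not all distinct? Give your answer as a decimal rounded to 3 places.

0.967

P(all 11 different) = 20/20 · 19/20 · ··· · 10/20 ≈ 0.033.
P(at least two equal) = 1 − 0.033 = 0.967.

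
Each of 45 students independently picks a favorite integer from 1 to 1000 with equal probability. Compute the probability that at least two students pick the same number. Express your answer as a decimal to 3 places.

It's easier to compute the probability that all 45 are distinct.
P(all distinct) = 1000/1000 · 999/1000 · ··· · 956/1000 ≈ 0.366.
So the probability of at least one match is 1 − 0.366 = 0.634.

0.634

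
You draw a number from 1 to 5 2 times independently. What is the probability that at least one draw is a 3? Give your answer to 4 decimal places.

0.3600

P(no draw is a 3) = (4/5)^2 ≈ 0.6400.
P(at least one) = 1 − 0.6400 = 0.3600.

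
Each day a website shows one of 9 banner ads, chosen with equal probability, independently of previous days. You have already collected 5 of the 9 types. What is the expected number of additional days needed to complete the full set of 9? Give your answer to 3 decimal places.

18.750

Starting from 5 distinct types, each trial gives a new one with probability (9−i)/9 when i types are held, so the wait for the next new type is 9/(9−i).
E = 9/4 + 9/3 + 9/2 + 9/1 = 75/4 ≈ 18.750.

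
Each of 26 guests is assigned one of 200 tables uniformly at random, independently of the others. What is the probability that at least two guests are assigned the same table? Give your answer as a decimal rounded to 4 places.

It's easier to compute the probability that all 26 are distinct.
P(all distinct) = 200/200 · 199/200 · ··· · 175/200 ≈ 0.1829.
So the probability of at least one match is 1 − 0.1829 = 0.8171.

0.8171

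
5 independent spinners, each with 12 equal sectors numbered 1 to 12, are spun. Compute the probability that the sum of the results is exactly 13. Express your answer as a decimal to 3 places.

There are 12^5 = 248832 equally likely outcomes.
The number of ordered 5-tuples from {1,…,12} summing to 13 is 495.
P(sum = 13) = 495/248832 = 55/27648 ≈ 0.002.

0.002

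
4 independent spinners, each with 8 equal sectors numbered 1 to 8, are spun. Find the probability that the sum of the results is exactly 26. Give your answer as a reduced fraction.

21/1024

There are 8^4 = 4096 equally likely outcomes.
The number of ordered 4-tuples from {1,…,8} summing to 26 is 84.
P(sum = 26) = 84/4096 = 21/1024.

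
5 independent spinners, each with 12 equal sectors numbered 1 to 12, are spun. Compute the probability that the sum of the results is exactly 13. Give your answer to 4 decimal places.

0.0020

There are 12^5 = 248832 equally likely outcomes.
The number of ordered 5-tuples from {1,…,12} summing to 13 is 495.
P(sum = 13) = 495/248832 = 55/27648 ≈ 0.0020.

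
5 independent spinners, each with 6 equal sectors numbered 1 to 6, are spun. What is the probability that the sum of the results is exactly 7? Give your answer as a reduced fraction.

There are 6^5 = 7776 equally likely outcomes.
The number of ordered 5-tuples from {1,…,6} summing to 7 is 15.
P(sum = 7) = 15/7776 = 5/2592.

5/2592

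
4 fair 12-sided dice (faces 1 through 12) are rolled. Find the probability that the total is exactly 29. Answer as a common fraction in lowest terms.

There are 12^4 = 20736 equally likely outcomes.
The number of ordered 4-tuples from {1,…,12} summing to 29 is 1060.
P(sum = 29) = 1060/20736 = 265/5184.

265/5184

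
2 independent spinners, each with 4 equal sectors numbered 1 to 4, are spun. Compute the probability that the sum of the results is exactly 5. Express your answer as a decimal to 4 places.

There are 4^2 = 16 equally likely outcomes.
The number of ordered 2-tuples from {1,…,4} summing to 5 is 4.
P(sum = 5) = 4/16 = 1/4 ≈ 0.2500.

0.2500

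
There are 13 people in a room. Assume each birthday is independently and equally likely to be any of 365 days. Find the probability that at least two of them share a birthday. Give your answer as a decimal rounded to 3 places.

It's easier to compute the probability that all 13 are distinct.
P(all distinct) = 365/365 · 364/365 · ··· · 353/365 ≈ 0.806.
So the probability of at least one match is 1 − 0.806 = 0.194.

0.194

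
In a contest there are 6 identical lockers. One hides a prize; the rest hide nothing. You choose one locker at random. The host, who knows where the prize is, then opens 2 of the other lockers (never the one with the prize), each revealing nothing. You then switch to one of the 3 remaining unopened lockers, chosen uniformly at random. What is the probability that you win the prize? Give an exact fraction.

Your original locker holds the prize with probability 1/6, so the other 5 collectively hold it with probability 5/6.
The host can always find 2 empty lockers to open, so the reveals don't change that 5/6; it is now spread over the 3 remaining unopened lockers.
P(win by switching) = (5/6) · (1/3) = 5/18.

5/18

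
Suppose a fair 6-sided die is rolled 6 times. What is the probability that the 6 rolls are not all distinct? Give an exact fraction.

319/324

P(all 6 different) = 6/6 · 5/6 · ··· · 1/6 = 5/324.
P(at least two equal) = 1 − 5/324 = 319/324.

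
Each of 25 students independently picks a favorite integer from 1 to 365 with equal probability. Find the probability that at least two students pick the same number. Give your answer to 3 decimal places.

It's easier to compute the probability that all 25 are distinct.
P(all distinct) = 365/365 · 364/365 · ··· · 341/365 ≈ 0.431.
So the probability of at least one match is 1 − 0.431 = 0.569.

0.569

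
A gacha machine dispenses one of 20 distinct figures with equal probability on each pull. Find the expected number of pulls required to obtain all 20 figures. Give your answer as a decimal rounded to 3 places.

71.955

After i distinct types are collected, each trial gives a new one with probability (20−i)/20, so the expected wait for the next new type is 20/(20−i).
E = 20/20 + 20/19 + 20/18 + 20/17 + 20/16 + 20/15 + 20/14 + 20/13 + 20/12 + 20/11 + 20/10 + 20/9 + 20/8 + 20/7 + 20/6 + 20/5 + 20/4 + 20/3 + 20/2 + 20/1 = 279175675/3879876 ≈ 71.955.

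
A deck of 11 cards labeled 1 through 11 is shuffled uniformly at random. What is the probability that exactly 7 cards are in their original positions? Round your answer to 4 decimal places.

0.0001

Choose which 7 of the 11 are fixed: C(11,7) = 330 ways.
The remaining 4 must have no fixed point: D(4) = 9.
P = 330·9/39916800 = 1/13440 ≈ 0.0001.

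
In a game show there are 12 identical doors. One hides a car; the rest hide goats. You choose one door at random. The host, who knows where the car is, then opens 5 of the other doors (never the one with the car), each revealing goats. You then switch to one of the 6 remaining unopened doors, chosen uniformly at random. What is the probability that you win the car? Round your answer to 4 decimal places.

0.1528

Your original door holds the car with probability 1/12, so the other 11 collectively hold it with probability 11/12.
The host can always find 5 empty doors to open, so the reveals don't change that 11/12; it is now spread over the 6 remaining unopened doors.
P(win by switching) = (11/12) · (1/6) = 11/72 ≈ 0.1528.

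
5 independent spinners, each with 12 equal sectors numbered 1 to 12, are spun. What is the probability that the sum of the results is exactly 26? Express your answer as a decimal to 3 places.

There are 12^5 = 248832 equally likely outcomes.
The number of ordered 5-tuples from {1,…,12} summing to 26 is 9075.
P(sum = 26) = 9075/248832 = 3025/82944 ≈ 0.036.

0.036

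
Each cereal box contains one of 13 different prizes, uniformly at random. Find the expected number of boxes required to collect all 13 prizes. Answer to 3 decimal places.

41.342

After i distinct types are collected, each trial gives a new one with probability (13−i)/13, so the expected wait for the next new type is 13/(13−i).
E = 13/13 + 13/12 + 13/11 + 13/10 + 13/9 + 13/8 + 13/7 + 13/6 + 13/5 + 13/4 + 13/3 + 13/2 + 13/1 = 1145993/27720 ≈ 41.342.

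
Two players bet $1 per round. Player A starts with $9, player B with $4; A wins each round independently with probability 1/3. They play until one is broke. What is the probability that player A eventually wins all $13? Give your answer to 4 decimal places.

0.0624

Let r = q/p = (2/3)/(1/3) = 2. The recurrence P(i) = p·P(i+1) + q·P(i−1) with P(0)=0, P(13)=1 gives P(i) = (1 − r^i)/(1 − r^13).
P(9) = (1 − (2)^9) / (1 − (2)^13) = 511/8191 ≈ 0.0624.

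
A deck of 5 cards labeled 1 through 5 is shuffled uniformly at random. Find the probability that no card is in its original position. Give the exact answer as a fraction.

This is the derangement probability: permutations of 5 with no fixed point.
D(5) = 5! · (1 − 1/1! + 1/2! − ··· + (−1)^5/5!) = 44.
P = 44/120 = 11/30.

11/30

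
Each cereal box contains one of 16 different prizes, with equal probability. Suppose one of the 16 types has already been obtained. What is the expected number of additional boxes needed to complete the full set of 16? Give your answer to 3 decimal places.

53.092

Starting from 1 distinct type, each trial gives a new one with probability (16−i)/16 when i types are held, so the wait for the next new type is 16/(16−i).
E = 16/15 + 16/14 + 16/13 + 16/12 + 16/11 + 16/10 + 16/9 + 16/8 + 16/7 + 16/6 + 16/5 + 16/4 + 16/3 + 16/2 + 16/1 = 2391514/45045 ≈ 53.092.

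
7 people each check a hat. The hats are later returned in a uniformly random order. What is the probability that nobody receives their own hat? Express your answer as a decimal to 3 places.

This is the derangement probability: permutations of 7 with no fixed point.
D(7) = 7! · (1 − 1/1! + 1/2! − ··· + (−1)^7/7!) = 1854.
P = 1854/5040 = 103/280 ≈ 0.368.

0.368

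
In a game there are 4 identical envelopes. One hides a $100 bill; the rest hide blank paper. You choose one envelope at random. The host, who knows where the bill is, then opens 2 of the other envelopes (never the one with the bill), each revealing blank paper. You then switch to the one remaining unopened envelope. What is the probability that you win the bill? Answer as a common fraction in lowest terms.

Your original envelope holds the bill with probability 1/4, so the other 3 collectively hold it with probability 3/4.
The host can always find 2 empty envelopes to open, so the reveals don't change that 3/4; it is now spread over the 1 remaining unopened envelope.
P(win by switching) = (3/4) · (1/1) = 3/4.

3/4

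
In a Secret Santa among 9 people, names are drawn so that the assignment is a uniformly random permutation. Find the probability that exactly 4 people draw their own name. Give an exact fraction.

Choose which 4 of the 9 are fixed: C(9,4) = 126 ways.
The remaining 5 must have no fixed point: D(5) = 44.
P = 126·44/362880 = 11/720.

11/720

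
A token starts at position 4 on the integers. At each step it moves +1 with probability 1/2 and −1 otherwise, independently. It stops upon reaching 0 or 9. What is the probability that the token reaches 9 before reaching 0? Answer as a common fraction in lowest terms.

4/9

With a fair step, P(i) = ½P(i−1) + ½P(i+1) with P(0)=0, P(9)=1 has the linear solution P(i) = i/9.
P(4) = 4/9.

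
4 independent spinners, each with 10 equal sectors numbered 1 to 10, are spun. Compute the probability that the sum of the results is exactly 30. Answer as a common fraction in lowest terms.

141/5000

There are 10^4 = 10000 equally likely outcomes.
The number of ordered 4-tuples from {1,…,10} summing to 30 is 282.
P(sum = 30) = 282/10000 = 141/5000.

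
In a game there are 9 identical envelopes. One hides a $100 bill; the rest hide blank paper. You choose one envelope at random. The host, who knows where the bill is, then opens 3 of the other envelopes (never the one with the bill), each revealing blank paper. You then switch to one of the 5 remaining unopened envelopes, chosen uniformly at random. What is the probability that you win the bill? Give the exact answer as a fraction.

Your original envelope holds the bill with probability 1/9, so the other 8 collectively hold it with probability 8/9.
The host can always find 3 empty envelopes to open, so the reveals don't change that 8/9; it is now spread over the 5 remaining unopened envelopes.
P(win by switching) = (8/9) · (1/5) = 8/45.

8/45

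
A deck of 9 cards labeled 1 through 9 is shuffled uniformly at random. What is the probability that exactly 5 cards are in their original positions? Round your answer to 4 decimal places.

0.0031

Choose which 5 of the 9 are fixed: C(9,5) = 126 ways.
The remaining 4 must have no fixed point: D(4) = 9.
P = 126·9/362880 = 1/320 ≈ 0.0031.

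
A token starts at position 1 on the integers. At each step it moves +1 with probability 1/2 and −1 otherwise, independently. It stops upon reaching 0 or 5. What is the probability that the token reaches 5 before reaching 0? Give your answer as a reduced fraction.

1/5

With a fair step, P(i) = ½P(i−1) + ½P(i+1) with P(0)=0, P(5)=1 has the linear solution P(i) = i/5.
P(1) = 1/5.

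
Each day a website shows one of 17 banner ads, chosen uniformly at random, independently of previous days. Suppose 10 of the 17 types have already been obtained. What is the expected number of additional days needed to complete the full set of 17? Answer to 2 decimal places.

Starting from 10 distinct types, each trial gives a new one with probability (17−i)/17 when i types are held, so the wait for the next new type is 17/(17−i).
E = 17/7 + 17/6 + 17/5 + 17/4 + 17/3 + 17/2 + 17/1 = 6171/140 ≈ 44.08.

44.08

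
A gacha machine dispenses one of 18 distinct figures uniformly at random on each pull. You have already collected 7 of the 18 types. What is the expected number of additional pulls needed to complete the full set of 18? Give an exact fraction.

83711/1540

Starting from 7 distinct types, each trial gives a new one with probability (18−i)/18 when i types are held, so the wait for the next new type is 18/(18−i).
E = 18/11 + 18/10 + 18/9 + 18/8 + 18/7 + 18/6 + 18/5 + 18/4 + 18/3 + 18/2 + 18/1 = 83711/1540.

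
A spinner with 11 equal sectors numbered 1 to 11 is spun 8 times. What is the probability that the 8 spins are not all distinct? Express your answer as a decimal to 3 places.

0.969

P(all 8 different) = 11/11 · 10/11 · ··· · 4/11 ≈ 0.031.
P(at least two equal) = 1 − 0.031 = 0.969.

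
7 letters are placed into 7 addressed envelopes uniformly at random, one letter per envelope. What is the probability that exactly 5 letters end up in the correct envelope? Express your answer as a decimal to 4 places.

0.0042

Choose which 5 of the 7 are fixed: C(7,5) = 21 ways.
The remaining 2 must have no fixed point: D(2) = 1.
P = 21·1/5040 = 1/240 ≈ 0.0042.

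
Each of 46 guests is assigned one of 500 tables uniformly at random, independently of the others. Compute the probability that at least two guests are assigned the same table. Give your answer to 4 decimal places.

0.8819

It's easier to compute the probability that all 46 are distinct.
P(all distinct) = 500/500 · 499/500 · ··· · 455/500 ≈ 0.1181.
So the probability of at least one match is 1 − 0.1181 = 0.8819.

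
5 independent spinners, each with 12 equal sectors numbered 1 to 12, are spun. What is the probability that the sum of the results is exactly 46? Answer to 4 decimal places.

There are 12^5 = 248832 equally likely outcomes.
The number of ordered 5-tuples from {1,…,12} summing to 46 is 2985.
P(sum = 46) = 2985/248832 = 995/82944 ≈ 0.0120.

0.0120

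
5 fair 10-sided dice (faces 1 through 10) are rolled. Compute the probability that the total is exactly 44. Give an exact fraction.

21/10000

There are 10^5 = 100000 equally likely outcomes.
The number of ordered 5-tuples from {1,…,10} summing to 44 is 210.
P(sum = 44) = 210/100000 = 21/10000.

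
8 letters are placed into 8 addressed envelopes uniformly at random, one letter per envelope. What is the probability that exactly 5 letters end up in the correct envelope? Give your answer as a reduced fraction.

Choose which 5 of the 8 are fixed: C(8,5) = 56 ways.
The remaining 3 must have no fixed point: D(3) = 2.
P = 56·2/40320 = 1/360.

1/360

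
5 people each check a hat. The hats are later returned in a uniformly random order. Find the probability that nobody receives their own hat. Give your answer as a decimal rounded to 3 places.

0.367

This is the derangement probability: permutations of 5 with no fixed point.
D(5) = 5! · (1 − 1/1! + 1/2! − ··· + (−1)^5/5!) = 44.
P = 44/120 = 11/30 ≈ 0.367.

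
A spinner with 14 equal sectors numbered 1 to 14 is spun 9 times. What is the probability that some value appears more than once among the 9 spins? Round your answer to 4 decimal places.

0.9648

P(all 9 different) = 14/14 · 13/14 · ··· · 6/14 ≈ 0.0352.
P(at least two equal) = 1 − 0.0352 = 0.9648.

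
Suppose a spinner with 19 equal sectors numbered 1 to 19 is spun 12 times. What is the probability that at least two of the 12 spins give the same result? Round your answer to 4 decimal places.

0.9891

P(all 12 different) = 19/19 · 18/19 · ··· · 8/19 ≈ 0.0109.
P(at least two equal) = 1 − 0.0109 = 0.9891.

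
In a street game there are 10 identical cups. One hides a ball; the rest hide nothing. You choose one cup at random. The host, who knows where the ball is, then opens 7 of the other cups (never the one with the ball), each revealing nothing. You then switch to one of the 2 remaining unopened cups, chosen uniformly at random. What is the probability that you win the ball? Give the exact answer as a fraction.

9/20

Your original cup holds the ball with probability 1/10, so the other 9 collectively hold it with probability 9/10.
The host can always find 7 empty cups to open, so the reveals don't change that 9/10; it is now spread over the 2 remaining unopened cups.
P(win by switching) = (9/10) · (1/2) = 9/20.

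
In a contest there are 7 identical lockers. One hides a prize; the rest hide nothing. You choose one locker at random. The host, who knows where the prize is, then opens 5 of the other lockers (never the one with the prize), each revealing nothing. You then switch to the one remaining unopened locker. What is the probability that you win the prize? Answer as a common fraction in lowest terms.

6/7

Your original locker holds the prize with probability 1/7, so the other 6 collectively hold it with probability 6/7.
The host can always find 5 empty lockers to open, so the reveals don't change that 6/7; it is now spread over the 1 remaining unopened locker.
P(win by switching) = (6/7) · (1/1) = 6/7.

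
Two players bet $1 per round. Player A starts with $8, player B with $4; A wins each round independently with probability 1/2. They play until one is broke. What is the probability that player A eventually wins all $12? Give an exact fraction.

2/3

With a fair step, P(i) = ½P(i−1) + ½P(i+1) with P(0)=0, P(12)=1 has the linear solution P(i) = i/12.
P(8) = 8/12 = 2/3.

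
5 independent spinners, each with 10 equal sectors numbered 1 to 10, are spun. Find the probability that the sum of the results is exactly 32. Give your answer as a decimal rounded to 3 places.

0.048

There are 10^5 = 100000 equally likely outcomes.
The number of ordered 5-tuples from {1,…,10} summing to 32 is 4840.
P(sum = 32) = 4840/100000 = 121/2500 ≈ 0.048.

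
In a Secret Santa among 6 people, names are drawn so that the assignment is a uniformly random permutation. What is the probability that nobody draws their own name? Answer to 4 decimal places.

0.3681

This is the derangement probability: permutations of 6 with no fixed point.
D(6) = 6! · (1 − 1/1! + 1/2! − ··· + (−1)^6/6!) = 265.
P = 265/720 = 53/144 ≈ 0.3681.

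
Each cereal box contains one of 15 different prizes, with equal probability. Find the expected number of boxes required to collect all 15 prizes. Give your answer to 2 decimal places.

49.77

After i distinct types are collected, each trial gives a new one with probability (15−i)/15, so the expected wait for the next new type is 15/(15−i).
E = 15/15 + 15/14 + 15/13 + 15/12 + 15/11 + 15/10 + 15/9 + 15/8 + 15/7 + 15/6 + 15/5 + 15/4 + 15/3 + 15/2 + 15/1 = 1195757/24024 ≈ 49.77.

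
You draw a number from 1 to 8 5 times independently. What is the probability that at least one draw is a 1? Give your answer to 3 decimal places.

P(no draw is a 1) = (7/8)^5 ≈ 0.513.
P(at least one) = 1 − 0.513 = 0.487.

0.487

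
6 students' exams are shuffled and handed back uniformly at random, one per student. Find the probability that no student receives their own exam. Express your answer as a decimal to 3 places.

0.368

This is the derangement probability: permutations of 6 with no fixed point.
D(6) = 6! · (1 − 1/1! + 1/2! − ··· + (−1)^6/6!) = 265.
P = 265/720 = 53/144 ≈ 0.368.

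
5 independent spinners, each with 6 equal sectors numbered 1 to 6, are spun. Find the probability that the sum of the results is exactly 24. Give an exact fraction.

There are 6^5 = 7776 equally likely outcomes.
The number of ordered 5-tuples from {1,…,6} summing to 24 is 205.
P(sum = 24) = 205/7776.

205/7776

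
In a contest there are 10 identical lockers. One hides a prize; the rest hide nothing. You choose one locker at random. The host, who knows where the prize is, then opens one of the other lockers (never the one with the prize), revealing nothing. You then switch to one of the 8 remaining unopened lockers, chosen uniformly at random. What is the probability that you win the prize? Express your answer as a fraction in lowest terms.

Your original locker holds the prize with probability 1/10, so the other 9 collectively hold it with probability 9/10.
The host can always find an empty locker to open, so this doesn't change that 9/10; it is now spread over the 8 remaining unopened lockers.
P(win by switching) = (9/10) · (1/8) = 9/80.

9/80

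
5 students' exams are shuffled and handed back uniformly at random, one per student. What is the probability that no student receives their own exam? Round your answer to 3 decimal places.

This is the derangement probability: permutations of 5 with no fixed point.
D(5) = 5! · (1 − 1/1! + 1/2! − ··· + (−1)^5/5!) = 44.
P = 44/120 = 11/30 ≈ 0.367.

0.367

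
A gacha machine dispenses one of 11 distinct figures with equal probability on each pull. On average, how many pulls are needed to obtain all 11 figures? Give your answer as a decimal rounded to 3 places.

After i distinct types are collected, each trial gives a new one with probability (11−i)/11, so the expected wait for the next new type is 11/(11−i).
E = 11/11 + 11/10 + 11/9 + 11/8 + 11/7 + 11/6 + 11/5 + 11/4 + 11/3 + 11/2 + 11/1 = 83711/2520 ≈ 33.219.

33.219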